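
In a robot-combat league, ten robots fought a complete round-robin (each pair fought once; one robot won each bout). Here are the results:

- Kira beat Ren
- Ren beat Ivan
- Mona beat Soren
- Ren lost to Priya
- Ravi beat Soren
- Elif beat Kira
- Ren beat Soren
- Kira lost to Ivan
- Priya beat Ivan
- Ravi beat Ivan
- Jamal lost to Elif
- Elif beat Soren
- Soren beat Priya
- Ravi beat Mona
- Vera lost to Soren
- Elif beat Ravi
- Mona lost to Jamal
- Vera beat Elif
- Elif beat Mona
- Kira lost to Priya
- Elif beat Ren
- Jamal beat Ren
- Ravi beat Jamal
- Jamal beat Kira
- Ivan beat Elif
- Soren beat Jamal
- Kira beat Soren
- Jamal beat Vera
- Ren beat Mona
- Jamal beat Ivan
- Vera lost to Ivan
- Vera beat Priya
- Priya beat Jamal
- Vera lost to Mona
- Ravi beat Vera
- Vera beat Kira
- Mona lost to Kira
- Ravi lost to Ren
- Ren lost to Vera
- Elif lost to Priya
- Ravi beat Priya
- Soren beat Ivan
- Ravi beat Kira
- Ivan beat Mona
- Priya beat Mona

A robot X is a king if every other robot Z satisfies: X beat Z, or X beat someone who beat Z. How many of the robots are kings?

7

Priya reaches everyone (king).
Ivan reaches everyone (king).
Ravi reaches everyone (king).
Elif reaches everyone (king).
Soren cannot reach Ravi in two steps.
Kira cannot reach Elif in two steps.
Vera reaches everyone (king).
Mona cannot reach Ravi in two steps.
Jamal reaches everyone (king).
Ren reaches everyone (king).
Kings: Priya, Ivan, Ravi, Elif, Vera, Jamal, Ren — 7.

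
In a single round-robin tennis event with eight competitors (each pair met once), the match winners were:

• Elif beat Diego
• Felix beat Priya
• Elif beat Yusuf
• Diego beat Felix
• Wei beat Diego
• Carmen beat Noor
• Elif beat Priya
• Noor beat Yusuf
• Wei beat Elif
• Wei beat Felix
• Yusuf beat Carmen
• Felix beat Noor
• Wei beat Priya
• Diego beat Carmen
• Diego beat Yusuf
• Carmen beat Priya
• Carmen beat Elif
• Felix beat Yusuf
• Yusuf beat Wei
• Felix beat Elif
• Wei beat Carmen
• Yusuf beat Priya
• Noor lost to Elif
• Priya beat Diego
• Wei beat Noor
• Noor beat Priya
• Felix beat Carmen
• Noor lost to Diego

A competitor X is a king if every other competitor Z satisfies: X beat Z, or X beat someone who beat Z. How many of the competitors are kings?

5

Wei reaches everyone (king).
Carmen cannot reach Wei, Felix in two steps.
Priya cannot reach Wei, Elif in two steps.
Yusuf reaches everyone (king).
Elif reaches everyone (king).
Diego reaches everyone (king).
Felix reaches everyone (king).
Noor cannot reach Elif, Felix in two steps.
Kings: Wei, Yusuf, Elif, Diego, Felix — 5.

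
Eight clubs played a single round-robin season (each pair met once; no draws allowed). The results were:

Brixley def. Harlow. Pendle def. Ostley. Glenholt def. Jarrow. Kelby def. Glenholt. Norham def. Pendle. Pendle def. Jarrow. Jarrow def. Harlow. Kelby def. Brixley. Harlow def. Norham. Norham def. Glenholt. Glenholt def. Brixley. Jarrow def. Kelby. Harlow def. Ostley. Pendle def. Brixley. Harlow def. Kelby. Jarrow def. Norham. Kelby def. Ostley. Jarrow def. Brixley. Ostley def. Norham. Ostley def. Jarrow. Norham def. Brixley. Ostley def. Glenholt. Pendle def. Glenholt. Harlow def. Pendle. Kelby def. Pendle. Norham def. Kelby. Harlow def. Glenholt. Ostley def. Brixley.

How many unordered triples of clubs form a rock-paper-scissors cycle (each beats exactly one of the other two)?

Win totals: Jarrow 4, Ostley 4, Norham 4, Brixley 1, Harlow 5, Pendle 4, Kelby 4, Glenholt 2.
A club with w wins dominates both others in C(w,2) triples; summing gives 6 + 6 + 6 + 0 + 10 + 6 + 6 + 1 = 41 transitive triples.
Total triples C(8,3) = 56, so cyclic triples = 56 − 41 = 15.

15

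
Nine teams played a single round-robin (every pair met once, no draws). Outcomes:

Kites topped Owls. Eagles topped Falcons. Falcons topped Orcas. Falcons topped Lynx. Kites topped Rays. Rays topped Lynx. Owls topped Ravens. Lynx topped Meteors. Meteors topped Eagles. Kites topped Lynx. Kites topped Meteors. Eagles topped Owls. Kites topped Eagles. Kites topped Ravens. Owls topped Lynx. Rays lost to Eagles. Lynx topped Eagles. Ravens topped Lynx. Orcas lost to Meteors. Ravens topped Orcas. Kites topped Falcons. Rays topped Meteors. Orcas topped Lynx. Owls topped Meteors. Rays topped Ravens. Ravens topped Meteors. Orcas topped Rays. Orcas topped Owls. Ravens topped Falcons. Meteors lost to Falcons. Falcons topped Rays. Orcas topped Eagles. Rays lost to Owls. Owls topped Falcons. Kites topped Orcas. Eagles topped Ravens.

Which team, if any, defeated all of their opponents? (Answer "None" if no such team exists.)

Kites has 8 wins out of 8 opponents — a perfect record.

Kites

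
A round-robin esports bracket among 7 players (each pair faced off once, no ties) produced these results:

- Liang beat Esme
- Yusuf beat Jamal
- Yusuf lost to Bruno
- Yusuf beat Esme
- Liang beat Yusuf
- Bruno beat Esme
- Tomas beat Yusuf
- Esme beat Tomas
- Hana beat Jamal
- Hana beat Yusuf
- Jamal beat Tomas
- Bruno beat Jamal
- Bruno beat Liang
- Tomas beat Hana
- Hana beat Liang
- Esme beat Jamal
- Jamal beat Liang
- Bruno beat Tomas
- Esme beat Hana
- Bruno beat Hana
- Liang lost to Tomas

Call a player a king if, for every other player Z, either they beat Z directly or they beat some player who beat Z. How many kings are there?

Esme cannot reach Bruno in two steps.
Tomas cannot reach Bruno in two steps.
Jamal cannot reach Bruno in two steps.
Bruno reaches everyone (king).
Liang cannot reach Bruno in two steps.
Yusuf cannot reach Bruno in two steps.
Hana cannot reach Bruno in two steps.
Kings: Bruno — 1.

1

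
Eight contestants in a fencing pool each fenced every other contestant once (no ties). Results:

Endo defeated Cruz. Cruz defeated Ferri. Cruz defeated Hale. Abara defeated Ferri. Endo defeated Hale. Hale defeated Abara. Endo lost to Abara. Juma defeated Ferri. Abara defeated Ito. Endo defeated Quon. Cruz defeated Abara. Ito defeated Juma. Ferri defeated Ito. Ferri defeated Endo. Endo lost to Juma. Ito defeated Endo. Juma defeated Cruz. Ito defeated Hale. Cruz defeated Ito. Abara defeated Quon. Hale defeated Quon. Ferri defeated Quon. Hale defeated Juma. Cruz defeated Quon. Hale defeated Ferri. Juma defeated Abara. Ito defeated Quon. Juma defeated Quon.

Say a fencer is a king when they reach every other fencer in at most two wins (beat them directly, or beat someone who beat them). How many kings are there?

Quon cannot reach Juma, Hale, Endo, Abara, Ito, Ferri, Cruz in two steps.
Juma reaches everyone (king).
Hale reaches everyone (king).
Endo reaches everyone (king).
Abara reaches everyone (king).
Ito reaches everyone (king).
Ferri cannot reach Abara in two steps.
Cruz reaches everyone (king).
Kings: Juma, Hale, Endo, Abara, Ito, Cruz — 6.

6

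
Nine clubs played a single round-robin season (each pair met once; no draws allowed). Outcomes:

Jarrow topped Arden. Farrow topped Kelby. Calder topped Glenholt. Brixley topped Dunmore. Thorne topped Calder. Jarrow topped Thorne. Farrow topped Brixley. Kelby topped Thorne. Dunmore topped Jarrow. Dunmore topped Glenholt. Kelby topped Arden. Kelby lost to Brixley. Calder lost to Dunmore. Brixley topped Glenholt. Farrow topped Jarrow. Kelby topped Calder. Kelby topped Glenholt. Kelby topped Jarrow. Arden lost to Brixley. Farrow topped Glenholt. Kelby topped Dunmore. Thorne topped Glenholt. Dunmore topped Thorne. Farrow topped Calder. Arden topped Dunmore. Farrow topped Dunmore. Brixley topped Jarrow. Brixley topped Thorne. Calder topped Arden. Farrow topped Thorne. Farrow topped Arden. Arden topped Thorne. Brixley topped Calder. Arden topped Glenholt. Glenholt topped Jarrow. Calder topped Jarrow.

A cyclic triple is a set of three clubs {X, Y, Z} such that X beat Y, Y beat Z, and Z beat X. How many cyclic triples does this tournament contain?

6

Win totals: Dunmore 4, Jarrow 2, Thorne 2, Calder 3, Kelby 6, Arden 3, Brixley 7, Glenholt 1, Farrow 8.
A club with w wins dominates both others in C(w,2) triples; summing gives 6 + 1 + 1 + 3 + 15 + 3 + 21 + 0 + 28 = 78 transitive triples.
Total triples C(9,3) = 84, so cyclic triples = 84 − 78 = 6.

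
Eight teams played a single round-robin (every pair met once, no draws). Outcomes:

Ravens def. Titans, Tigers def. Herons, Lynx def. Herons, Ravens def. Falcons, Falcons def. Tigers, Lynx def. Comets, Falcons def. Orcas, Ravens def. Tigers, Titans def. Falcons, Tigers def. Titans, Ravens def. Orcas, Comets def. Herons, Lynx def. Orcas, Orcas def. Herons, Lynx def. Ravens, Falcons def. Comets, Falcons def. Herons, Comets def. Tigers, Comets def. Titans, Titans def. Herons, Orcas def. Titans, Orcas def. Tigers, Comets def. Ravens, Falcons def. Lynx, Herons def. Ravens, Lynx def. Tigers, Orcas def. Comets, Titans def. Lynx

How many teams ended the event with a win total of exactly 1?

1

Win totals: Herons 1, Comets 4, Titans 3, Falcons 5, Tigers 2, Orcas 4, Lynx 5, Ravens 4.
Exactly 1: Herons — 1 team.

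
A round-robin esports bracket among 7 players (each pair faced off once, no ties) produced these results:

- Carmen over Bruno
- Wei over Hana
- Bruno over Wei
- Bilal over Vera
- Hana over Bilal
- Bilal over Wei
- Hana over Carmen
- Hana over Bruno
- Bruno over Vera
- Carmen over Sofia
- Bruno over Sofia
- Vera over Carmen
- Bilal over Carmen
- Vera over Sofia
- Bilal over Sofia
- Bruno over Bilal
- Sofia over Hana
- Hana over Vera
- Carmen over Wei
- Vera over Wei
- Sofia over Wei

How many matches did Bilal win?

Bilal's results: beat Wei, Vera, Sofia, Carmen; lost to Bruno, Hana.
That is 4 wins.

4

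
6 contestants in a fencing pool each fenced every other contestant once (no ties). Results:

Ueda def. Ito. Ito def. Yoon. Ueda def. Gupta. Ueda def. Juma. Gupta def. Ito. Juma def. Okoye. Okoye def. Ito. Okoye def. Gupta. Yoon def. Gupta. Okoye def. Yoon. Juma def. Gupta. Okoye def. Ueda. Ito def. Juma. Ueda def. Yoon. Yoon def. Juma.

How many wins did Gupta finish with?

Gupta's results: beat Ito; lost to Ueda, Okoye, Juma, Yoon.
That is 1 win.

1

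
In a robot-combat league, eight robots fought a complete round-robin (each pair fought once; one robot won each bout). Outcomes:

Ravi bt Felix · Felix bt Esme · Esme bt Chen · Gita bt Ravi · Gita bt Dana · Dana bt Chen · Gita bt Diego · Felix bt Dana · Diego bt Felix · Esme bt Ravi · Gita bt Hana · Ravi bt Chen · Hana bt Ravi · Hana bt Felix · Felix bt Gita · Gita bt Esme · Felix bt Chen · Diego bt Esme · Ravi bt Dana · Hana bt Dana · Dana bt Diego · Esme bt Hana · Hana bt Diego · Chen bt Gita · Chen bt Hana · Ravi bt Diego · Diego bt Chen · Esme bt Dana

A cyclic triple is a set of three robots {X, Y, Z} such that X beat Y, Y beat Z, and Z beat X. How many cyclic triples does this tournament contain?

Win totals: Ravi 4, Hana 4, Gita 5, Diego 3, Dana 2, Chen 2, Felix 4, Esme 4.
A robot with w wins dominates both others in C(w,2) triples; summing gives 6 + 6 + 10 + 3 + 1 + 1 + 6 + 6 = 39 transitive triples.
Total triples C(8,3) = 56, so cyclic triples = 56 − 39 = 17.

17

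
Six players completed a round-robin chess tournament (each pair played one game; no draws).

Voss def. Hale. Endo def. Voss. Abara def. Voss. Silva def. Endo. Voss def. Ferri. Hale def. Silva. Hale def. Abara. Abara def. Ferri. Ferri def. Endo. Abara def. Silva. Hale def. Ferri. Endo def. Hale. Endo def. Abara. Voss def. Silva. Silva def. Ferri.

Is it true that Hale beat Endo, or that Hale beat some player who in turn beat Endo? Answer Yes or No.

Hale did not beat Endo directly.
Hale beat Ferri, Abara, Silva. Of those, Ferri beat Endo.

Yes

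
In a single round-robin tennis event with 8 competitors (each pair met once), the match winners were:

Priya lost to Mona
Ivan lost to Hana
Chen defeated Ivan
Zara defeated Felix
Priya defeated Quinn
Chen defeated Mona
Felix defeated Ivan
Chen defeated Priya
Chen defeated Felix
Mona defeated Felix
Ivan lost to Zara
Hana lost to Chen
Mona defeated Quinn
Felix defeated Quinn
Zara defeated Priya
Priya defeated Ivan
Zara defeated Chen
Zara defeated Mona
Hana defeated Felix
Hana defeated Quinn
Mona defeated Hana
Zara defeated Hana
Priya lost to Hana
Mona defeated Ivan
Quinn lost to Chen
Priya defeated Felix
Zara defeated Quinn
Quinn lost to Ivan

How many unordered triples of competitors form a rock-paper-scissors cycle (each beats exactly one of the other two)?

Win totals: Felix 2, Chen 6, Quinn 0, Priya 3, Zara 7, Hana 4, Mona 5, Ivan 1.
A competitor with w wins dominates both others in C(w,2) triples; summing gives 1 + 15 + 0 + 3 + 21 + 6 + 10 + 0 = 56 transitive triples.
Total triples C(8,3) = 56, so cyclic triples = 56 − 56 = 0.

0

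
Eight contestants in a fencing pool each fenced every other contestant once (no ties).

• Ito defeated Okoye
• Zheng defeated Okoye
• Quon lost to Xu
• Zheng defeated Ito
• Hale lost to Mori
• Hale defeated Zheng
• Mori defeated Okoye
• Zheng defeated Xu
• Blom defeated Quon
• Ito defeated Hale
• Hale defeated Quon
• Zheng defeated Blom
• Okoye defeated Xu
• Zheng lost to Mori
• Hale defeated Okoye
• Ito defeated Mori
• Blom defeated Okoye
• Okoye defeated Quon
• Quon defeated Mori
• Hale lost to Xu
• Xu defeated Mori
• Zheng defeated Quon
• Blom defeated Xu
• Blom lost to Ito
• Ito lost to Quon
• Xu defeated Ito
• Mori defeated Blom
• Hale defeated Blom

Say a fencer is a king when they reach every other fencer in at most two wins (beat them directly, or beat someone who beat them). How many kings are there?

5

Ito reaches everyone (king).
Zheng reaches everyone (king).
Blom cannot reach Zheng in two steps.
Hale reaches everyone (king).
Mori reaches everyone (king).
Okoye cannot reach Zheng, Blom in two steps.
Quon cannot reach Xu in two steps.
Xu reaches everyone (king).
Kings: Ito, Zheng, Hale, Mori, Xu — 5.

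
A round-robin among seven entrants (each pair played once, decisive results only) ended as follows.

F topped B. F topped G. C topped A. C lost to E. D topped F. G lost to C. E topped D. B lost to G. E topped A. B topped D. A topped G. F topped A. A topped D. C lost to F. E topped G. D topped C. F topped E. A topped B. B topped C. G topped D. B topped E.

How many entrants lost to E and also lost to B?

2

E beat: A, C, D, G.
B beat: C, D, E.
Both beat: C, D — 2.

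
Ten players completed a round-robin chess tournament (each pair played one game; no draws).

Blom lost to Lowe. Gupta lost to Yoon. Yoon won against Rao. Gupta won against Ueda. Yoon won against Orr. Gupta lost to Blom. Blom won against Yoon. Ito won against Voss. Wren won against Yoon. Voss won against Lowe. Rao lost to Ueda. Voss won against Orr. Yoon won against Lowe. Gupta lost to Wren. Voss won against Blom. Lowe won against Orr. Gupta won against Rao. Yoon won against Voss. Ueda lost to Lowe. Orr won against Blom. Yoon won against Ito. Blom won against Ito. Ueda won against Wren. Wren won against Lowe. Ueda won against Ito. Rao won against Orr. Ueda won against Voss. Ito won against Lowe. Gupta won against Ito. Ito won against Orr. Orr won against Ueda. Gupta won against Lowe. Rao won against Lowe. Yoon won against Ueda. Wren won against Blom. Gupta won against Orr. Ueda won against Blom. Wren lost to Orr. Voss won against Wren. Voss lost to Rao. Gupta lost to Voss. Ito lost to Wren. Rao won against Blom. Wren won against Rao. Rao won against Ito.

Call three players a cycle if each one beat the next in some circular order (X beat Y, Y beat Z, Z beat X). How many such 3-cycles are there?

32

Win totals: Yoon 7, Orr 3, Ito 3, Blom 3, Lowe 3, Rao 5, Gupta 5, Ueda 5, Voss 5, Wren 6.
A player with w wins dominates both others in C(w,2) triples; summing gives 21 + 3 + 3 + 3 + 3 + 10 + 10 + 10 + 10 + 15 = 88 transitive triples.
Total triples C(10,3) = 120, so cyclic triples = 120 − 88 = 32.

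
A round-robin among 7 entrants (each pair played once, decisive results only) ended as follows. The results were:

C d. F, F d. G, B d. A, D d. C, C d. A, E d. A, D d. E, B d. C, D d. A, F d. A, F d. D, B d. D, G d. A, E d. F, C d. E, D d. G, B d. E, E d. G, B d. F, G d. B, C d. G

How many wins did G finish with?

G's results: beat A, B; lost to C, D, E, F.
That is 2 wins.

2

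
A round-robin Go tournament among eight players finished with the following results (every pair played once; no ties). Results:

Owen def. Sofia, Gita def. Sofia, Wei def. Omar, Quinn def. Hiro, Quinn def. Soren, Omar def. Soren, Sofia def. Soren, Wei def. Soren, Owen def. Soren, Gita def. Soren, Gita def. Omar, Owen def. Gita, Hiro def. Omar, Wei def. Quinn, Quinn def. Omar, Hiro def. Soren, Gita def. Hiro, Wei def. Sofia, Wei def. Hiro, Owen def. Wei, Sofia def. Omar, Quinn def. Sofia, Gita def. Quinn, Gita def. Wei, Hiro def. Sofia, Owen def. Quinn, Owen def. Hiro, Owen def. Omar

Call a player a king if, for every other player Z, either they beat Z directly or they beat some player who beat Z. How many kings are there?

Gita cannot reach Owen in two steps.
Omar cannot reach Gita, Quinn, Wei, Owen, Sofia, Hiro in two steps.
Quinn cannot reach Gita, Wei, Owen in two steps.
Soren cannot reach Gita, Omar, Quinn, Wei, Owen, Sofia, Hiro in two steps.
Wei cannot reach Gita, Owen in two steps.
Owen reaches everyone (king).
Sofia cannot reach Gita, Quinn, Wei, Owen, Hiro in two steps.
Hiro cannot reach Gita, Quinn, Wei, Owen in two steps.
Kings: Owen — 1.

1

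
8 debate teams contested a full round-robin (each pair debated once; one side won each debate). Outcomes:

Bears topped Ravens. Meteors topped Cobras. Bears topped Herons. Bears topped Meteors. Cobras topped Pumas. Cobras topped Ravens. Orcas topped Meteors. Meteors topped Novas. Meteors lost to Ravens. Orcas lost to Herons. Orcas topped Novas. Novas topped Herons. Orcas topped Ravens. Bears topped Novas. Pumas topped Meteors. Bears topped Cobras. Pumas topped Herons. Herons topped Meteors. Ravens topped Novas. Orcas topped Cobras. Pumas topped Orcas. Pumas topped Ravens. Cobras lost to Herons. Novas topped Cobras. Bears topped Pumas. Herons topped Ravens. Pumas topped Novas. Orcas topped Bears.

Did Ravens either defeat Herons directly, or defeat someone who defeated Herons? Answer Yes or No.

Ravens did not beat Herons directly.
Ravens beat Novas, Meteors. Of those, Novas beat Herons.

Yes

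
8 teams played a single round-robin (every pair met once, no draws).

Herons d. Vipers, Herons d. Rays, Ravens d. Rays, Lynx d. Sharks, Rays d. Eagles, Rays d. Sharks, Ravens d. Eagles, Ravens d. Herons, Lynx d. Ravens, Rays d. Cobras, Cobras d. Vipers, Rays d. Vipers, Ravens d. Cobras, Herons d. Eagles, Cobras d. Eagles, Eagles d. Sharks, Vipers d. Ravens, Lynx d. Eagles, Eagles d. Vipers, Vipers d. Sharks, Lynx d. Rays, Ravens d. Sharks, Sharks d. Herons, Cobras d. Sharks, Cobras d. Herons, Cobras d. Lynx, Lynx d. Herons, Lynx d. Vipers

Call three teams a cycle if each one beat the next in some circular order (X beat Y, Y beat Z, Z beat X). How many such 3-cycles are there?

10

Win totals: Vipers 2, Rays 4, Sharks 1, Cobras 5, Herons 3, Lynx 6, Eagles 2, Ravens 5.
A team with w wins dominates both others in C(w,2) triples; summing gives 1 + 6 + 0 + 10 + 3 + 15 + 1 + 10 = 46 transitive triples.
Total triples C(8,3) = 56, so cyclic triples = 56 − 46 = 10.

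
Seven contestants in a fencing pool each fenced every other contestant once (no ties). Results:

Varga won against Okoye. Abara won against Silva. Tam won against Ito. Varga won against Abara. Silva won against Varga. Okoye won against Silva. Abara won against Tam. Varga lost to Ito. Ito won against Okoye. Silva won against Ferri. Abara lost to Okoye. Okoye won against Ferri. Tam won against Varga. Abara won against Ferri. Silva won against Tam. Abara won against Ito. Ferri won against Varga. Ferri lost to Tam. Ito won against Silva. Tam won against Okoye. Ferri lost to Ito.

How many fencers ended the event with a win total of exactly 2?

1

Win totals: Silva 3, Varga 2, Abara 4, Ferri 1, Tam 4, Ito 4, Okoye 3.
Exactly 2: Varga — 1 fencer.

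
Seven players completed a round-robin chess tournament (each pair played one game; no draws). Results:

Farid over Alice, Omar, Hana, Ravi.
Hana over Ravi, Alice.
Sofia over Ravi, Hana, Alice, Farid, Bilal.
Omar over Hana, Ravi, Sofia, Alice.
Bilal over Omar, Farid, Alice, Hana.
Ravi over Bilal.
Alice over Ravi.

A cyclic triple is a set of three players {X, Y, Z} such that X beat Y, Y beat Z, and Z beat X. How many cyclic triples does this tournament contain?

Win totals: Ravi 1, Alice 1, Farid 4, Hana 2, Sofia 5, Omar 4, Bilal 4.
A player with w wins dominates both others in C(w,2) triples; summing gives 0 + 0 + 6 + 1 + 10 + 6 + 6 = 29 transitive triples.
Total triples C(7,3) = 35, so cyclic triples = 35 − 29 = 6.

6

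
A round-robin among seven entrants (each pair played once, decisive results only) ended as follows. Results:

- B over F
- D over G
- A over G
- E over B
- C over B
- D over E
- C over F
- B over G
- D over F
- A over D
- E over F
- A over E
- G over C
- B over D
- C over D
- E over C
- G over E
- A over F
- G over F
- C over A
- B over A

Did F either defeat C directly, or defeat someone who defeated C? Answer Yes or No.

F did not beat C directly.
F beat no one, so there is no intermediate entrant.

No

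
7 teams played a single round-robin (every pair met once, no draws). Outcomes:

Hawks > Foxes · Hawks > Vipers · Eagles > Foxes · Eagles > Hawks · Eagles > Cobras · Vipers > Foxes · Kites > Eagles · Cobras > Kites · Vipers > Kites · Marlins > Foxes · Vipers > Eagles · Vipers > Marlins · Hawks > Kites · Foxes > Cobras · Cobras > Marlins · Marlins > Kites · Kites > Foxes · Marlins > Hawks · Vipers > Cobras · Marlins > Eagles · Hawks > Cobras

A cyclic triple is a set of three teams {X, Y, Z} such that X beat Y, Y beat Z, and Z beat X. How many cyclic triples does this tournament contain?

Win totals: Vipers 5, Hawks 4, Kites 2, Eagles 3, Marlins 4, Cobras 2, Foxes 1.
A team with w wins dominates both others in C(w,2) triples; summing gives 10 + 6 + 1 + 3 + 6 + 1 + 0 = 27 transitive triples.
Total triples C(7,3) = 35, so cyclic triples = 35 − 27 = 8.

8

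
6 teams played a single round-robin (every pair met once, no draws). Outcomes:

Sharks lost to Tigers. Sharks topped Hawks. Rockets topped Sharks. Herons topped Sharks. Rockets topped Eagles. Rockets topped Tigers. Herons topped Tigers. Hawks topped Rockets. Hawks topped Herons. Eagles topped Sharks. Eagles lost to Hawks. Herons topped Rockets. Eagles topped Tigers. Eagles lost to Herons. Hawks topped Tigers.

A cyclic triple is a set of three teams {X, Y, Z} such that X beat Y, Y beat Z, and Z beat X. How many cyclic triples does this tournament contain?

4

Win totals: Tigers 1, Sharks 1, Eagles 2, Hawks 4, Herons 4, Rockets 3.
A team with w wins dominates both others in C(w,2) triples; summing gives 0 + 0 + 1 + 6 + 6 + 3 = 16 transitive triples.
Total triples C(6,3) = 20, so cyclic triples = 20 − 16 = 4.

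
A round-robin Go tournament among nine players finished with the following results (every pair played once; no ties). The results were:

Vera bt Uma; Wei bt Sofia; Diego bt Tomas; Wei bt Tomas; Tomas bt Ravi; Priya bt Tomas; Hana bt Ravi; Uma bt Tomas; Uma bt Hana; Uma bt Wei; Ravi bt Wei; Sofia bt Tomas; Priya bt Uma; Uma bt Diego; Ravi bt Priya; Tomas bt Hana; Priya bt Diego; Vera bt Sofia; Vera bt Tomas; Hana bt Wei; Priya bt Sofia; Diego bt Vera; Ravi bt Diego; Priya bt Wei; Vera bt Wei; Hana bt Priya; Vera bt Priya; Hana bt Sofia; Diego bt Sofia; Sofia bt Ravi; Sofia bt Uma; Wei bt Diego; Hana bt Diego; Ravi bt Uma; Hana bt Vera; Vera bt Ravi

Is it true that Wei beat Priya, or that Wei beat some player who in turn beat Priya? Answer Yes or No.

Wei did not beat Priya directly.
Wei beat Tomas, Sofia, Diego, but each of them lost to Priya. No two-step path.

No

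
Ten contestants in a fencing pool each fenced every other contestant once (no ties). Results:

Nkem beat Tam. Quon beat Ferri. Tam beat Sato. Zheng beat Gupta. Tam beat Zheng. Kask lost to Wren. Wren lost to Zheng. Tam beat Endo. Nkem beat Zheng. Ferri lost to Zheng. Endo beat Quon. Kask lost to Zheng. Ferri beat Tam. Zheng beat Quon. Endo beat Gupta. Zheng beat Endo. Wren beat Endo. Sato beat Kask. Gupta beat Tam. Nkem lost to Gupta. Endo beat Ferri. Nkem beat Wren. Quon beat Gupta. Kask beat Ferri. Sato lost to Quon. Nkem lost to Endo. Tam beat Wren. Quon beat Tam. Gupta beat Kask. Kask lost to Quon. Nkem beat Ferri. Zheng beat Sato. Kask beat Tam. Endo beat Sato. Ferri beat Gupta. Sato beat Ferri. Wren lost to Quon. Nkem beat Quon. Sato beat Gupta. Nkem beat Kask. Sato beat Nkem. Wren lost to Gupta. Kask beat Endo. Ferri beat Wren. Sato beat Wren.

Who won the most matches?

Win totals: Tam 4, Nkem 6, Gupta 4, Ferri 3, Endo 5, Quon 6, Wren 2, Zheng 7, Sato 5, Kask 3.
Zheng leads with 7 wins (next highest: 6).

Zheng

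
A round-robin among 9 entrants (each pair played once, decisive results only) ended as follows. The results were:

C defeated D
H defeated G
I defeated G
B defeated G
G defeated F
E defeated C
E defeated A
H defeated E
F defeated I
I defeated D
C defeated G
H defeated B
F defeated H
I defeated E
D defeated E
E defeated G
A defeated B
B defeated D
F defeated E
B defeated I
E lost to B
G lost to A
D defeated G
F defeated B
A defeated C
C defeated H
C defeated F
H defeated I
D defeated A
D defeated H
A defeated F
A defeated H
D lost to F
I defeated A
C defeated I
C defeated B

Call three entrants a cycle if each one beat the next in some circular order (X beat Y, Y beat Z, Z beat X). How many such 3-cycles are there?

Win totals: A 5, B 4, C 6, D 4, E 3, F 5, G 1, H 4, I 4.
An entrant with w wins dominates both others in C(w,2) triples; summing gives 10 + 6 + 15 + 6 + 3 + 10 + 0 + 6 + 6 = 62 transitive triples.
Total triples C(9,3) = 84, so cyclic triples = 84 − 62 = 22.

22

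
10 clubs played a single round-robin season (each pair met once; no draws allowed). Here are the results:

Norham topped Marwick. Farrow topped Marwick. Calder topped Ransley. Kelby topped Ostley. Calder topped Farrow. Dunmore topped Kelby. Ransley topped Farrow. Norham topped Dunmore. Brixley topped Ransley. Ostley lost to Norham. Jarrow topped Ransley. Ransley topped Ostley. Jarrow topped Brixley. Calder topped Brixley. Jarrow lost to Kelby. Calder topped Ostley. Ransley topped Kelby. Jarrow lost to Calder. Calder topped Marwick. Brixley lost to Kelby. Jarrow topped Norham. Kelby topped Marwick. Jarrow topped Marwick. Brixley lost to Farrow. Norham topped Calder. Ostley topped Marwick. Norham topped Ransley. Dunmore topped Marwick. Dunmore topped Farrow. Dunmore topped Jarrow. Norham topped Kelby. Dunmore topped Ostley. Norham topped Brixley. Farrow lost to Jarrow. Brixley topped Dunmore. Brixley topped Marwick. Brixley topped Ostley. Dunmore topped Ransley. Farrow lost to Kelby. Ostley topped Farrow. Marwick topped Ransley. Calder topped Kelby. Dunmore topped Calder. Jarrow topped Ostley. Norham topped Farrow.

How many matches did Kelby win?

Kelby's results: beat Marwick, Farrow, Jarrow, Brixley, Ostley; lost to Norham, Ransley, Calder, Dunmore.
That is 5 wins.

5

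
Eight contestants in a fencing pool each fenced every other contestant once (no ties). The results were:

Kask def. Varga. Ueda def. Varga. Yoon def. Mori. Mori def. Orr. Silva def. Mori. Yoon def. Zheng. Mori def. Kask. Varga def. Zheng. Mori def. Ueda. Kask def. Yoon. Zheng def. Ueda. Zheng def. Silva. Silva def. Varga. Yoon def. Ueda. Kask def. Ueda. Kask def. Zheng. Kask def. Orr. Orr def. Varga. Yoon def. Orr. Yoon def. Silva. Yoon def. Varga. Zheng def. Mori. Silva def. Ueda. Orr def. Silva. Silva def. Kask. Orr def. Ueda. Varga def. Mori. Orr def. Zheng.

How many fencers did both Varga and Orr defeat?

1

Varga beat: Mori, Zheng.
Orr beat: Varga, Silva, Zheng, Ueda.
Both beat: Zheng — 1.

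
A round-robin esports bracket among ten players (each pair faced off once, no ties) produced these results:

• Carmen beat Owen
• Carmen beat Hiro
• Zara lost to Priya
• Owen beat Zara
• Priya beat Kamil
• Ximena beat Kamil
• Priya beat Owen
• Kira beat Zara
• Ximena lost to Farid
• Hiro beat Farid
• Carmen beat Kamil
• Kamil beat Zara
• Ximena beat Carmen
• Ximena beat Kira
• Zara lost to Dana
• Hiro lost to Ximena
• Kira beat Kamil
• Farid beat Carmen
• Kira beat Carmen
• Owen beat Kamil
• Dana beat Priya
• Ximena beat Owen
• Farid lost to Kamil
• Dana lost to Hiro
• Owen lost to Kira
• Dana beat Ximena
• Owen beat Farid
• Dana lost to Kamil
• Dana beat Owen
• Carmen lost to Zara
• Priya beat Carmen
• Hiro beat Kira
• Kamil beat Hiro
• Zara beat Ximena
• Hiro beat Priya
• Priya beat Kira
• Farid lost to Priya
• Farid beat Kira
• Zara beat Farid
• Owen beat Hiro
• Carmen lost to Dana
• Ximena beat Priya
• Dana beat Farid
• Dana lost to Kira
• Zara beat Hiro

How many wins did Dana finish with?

Dana's results: beat Priya, Zara, Carmen, Farid, Owen, Ximena; lost to Kira, Hiro, Kamil.
That is 6 wins.

6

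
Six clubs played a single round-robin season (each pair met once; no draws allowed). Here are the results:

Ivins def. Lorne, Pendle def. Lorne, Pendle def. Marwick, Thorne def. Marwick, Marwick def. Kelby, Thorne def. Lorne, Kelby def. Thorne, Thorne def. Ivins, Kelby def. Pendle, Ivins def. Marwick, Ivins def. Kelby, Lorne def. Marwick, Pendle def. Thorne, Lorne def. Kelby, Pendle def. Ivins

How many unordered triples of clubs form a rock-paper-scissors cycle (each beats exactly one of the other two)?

6

Win totals: Pendle 4, Kelby 2, Marwick 1, Thorne 3, Ivins 3, Lorne 2.
A club with w wins dominates both others in C(w,2) triples; summing gives 6 + 1 + 0 + 3 + 3 + 1 = 14 transitive triples.
Total triples C(6,3) = 20, so cyclic triples = 20 − 14 = 6.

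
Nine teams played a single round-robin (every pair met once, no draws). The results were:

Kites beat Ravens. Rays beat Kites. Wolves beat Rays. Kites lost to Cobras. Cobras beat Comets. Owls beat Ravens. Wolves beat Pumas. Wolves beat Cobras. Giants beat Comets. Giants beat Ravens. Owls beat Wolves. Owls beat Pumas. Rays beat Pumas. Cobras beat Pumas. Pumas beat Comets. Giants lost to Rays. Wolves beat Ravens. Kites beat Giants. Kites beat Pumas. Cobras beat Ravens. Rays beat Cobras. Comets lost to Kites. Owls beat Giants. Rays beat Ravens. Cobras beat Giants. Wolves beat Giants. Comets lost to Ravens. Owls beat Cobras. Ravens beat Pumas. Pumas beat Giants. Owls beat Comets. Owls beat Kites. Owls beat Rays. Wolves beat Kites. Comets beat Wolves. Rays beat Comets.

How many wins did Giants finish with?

Giants' results: beat Ravens, Comets; lost to Rays, Wolves, Owls, Kites, Cobras, Pumas.
That is 2 wins.

2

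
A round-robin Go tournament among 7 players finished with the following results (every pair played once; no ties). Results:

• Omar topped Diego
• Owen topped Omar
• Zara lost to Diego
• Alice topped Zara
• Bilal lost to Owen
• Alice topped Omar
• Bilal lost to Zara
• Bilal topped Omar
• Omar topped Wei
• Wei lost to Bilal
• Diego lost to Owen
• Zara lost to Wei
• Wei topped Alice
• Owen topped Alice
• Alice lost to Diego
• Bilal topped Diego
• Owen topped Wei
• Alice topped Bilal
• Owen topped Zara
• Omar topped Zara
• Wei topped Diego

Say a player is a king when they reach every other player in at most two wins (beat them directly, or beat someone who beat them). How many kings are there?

Diego cannot reach Owen, Wei in two steps.
Zara cannot reach Owen, Alice in two steps.
Omar cannot reach Owen in two steps.
Owen reaches everyone (king).
Wei cannot reach Owen in two steps.
Bilal cannot reach Owen in two steps.
Alice cannot reach Owen in two steps.
Kings: Owen — 1.

1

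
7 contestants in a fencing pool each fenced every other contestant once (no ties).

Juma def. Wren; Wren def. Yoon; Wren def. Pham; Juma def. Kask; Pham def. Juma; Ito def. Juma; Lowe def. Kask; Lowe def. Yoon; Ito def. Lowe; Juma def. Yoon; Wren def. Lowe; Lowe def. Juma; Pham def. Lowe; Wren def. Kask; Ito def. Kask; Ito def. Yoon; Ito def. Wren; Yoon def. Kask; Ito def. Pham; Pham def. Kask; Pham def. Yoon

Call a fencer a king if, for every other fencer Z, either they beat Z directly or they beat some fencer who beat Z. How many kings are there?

Ito reaches everyone (king).
Juma cannot reach Ito in two steps.
Wren cannot reach Ito in two steps.
Yoon cannot reach Ito, Juma, Wren, Pham, Lowe in two steps.
Pham cannot reach Ito in two steps.
Lowe cannot reach Ito, Pham in two steps.
Kask cannot reach Ito, Juma, Wren, Yoon, Pham, Lowe in two steps.
Kings: Ito — 1.

1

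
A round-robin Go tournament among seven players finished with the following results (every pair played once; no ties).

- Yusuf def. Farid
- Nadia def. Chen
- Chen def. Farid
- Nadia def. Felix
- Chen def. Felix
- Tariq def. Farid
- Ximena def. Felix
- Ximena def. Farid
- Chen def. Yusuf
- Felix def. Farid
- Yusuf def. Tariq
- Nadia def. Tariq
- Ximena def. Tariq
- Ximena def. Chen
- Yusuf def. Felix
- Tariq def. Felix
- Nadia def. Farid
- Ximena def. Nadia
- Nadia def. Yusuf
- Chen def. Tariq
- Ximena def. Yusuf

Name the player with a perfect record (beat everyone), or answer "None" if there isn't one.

Ximena

Ximena has 6 wins out of 6 opponents — a perfect record.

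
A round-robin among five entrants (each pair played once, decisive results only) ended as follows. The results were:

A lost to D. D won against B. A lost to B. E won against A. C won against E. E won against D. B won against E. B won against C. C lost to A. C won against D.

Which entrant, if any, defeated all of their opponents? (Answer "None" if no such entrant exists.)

None

Highest win total is B with 3 (out of 4 possible).
B lost to D, so no entrant went undefeated.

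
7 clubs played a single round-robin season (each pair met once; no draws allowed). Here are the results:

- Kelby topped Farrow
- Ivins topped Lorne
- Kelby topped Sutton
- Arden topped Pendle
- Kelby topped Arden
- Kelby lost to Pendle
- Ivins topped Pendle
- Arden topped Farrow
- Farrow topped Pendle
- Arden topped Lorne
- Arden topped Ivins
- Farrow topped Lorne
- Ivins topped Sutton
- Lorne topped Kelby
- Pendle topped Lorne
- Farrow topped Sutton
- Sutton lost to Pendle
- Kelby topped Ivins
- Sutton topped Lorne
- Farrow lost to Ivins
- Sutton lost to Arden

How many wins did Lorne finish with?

1

Lorne's results: beat Kelby; lost to Ivins, Farrow, Arden, Pendle, Sutton.
That is 1 win.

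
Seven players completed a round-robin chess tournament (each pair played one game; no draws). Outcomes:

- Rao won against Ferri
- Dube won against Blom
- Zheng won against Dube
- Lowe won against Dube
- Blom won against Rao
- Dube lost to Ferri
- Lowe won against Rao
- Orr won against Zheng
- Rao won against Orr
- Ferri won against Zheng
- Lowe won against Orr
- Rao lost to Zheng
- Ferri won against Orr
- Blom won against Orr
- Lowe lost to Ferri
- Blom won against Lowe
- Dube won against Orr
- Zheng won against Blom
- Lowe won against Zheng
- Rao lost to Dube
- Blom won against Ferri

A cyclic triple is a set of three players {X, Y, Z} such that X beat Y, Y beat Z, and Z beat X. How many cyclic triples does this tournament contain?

10

Win totals: Dube 3, Zheng 3, Orr 1, Lowe 4, Rao 2, Blom 4, Ferri 4.
A player with w wins dominates both others in C(w,2) triples; summing gives 3 + 3 + 0 + 6 + 1 + 6 + 6 = 25 transitive triples.
Total triples C(7,3) = 35, so cyclic triples = 35 − 25 = 10.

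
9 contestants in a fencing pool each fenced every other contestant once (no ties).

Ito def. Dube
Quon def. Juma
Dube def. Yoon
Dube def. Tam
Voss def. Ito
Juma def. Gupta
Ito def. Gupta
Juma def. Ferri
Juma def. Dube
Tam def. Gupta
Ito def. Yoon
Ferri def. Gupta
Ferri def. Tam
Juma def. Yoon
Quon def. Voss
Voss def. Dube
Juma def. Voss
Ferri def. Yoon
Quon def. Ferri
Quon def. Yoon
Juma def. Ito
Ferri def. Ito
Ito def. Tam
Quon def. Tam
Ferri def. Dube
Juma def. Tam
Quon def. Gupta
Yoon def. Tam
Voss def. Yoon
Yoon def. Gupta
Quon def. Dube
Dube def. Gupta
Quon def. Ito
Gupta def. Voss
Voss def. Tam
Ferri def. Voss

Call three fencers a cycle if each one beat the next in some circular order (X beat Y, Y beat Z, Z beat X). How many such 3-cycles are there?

4

Win totals: Quon 8, Gupta 1, Ito 4, Juma 7, Yoon 2, Ferri 6, Voss 4, Dube 3, Tam 1.
A fencer with w wins dominates both others in C(w,2) triples; summing gives 28 + 0 + 6 + 21 + 1 + 15 + 6 + 3 + 0 = 80 transitive triples.
Total triples C(9,3) = 84, so cyclic triples = 84 − 80 = 4.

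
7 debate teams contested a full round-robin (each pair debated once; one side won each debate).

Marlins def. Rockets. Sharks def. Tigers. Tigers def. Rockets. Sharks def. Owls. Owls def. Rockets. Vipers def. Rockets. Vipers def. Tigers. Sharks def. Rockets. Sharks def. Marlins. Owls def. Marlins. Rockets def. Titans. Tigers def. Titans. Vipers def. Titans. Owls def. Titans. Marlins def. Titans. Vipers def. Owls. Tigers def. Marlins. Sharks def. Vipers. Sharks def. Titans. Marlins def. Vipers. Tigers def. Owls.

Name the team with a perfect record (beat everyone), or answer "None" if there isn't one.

Sharks

Sharks has 6 wins out of 6 opponents — a perfect record.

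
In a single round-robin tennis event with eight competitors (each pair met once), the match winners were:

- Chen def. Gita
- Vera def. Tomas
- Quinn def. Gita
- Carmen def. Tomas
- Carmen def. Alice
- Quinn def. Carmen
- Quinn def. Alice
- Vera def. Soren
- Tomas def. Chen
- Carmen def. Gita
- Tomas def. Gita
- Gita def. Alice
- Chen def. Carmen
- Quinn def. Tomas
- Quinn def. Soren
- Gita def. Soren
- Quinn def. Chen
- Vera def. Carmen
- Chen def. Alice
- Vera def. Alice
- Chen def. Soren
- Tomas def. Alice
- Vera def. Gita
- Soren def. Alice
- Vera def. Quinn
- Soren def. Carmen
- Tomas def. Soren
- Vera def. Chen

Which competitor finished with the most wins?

Win totals: Carmen 3, Tomas 4, Chen 4, Soren 2, Alice 0, Vera 7, Gita 2, Quinn 6.
Vera leads with 7 wins (next highest: 6).

Vera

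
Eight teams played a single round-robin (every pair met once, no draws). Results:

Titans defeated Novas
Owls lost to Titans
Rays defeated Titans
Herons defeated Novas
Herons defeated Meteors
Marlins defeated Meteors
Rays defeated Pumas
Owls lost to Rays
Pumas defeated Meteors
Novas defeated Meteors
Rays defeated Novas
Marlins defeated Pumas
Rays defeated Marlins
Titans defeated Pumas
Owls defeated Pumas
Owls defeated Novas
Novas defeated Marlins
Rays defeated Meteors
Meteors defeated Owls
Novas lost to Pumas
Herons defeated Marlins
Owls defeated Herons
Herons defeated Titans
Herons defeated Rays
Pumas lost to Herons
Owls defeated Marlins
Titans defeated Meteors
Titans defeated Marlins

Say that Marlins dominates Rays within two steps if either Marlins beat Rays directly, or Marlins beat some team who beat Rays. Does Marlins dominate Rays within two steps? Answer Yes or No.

Marlins did not beat Rays directly.
Marlins beat Meteors, Pumas, but each of them lost to Rays. No two-step path.

No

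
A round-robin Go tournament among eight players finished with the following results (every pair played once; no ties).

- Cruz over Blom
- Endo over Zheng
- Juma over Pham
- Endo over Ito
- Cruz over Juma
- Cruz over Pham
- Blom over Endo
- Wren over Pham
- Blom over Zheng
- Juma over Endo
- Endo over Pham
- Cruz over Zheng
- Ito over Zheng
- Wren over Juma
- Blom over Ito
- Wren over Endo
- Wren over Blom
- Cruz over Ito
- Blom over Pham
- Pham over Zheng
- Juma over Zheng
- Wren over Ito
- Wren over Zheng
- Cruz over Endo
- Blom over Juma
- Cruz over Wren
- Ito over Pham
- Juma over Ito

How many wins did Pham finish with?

Pham's results: beat Zheng; lost to Cruz, Juma, Blom, Wren, Endo, Ito.
That is 1 win.

1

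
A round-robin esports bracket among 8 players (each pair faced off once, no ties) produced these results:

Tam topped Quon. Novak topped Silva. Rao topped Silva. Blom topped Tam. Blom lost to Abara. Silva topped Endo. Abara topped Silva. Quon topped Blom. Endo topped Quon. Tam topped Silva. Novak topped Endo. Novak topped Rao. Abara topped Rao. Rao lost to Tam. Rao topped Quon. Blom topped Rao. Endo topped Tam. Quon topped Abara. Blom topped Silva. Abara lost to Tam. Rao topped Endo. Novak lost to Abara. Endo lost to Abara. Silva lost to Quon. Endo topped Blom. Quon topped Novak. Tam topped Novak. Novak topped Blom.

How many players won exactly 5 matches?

2

Win totals: Tam 5, Rao 3, Blom 3, Endo 3, Abara 5, Quon 4, Novak 4, Silva 1.
Exactly 5: Tam, Abara — 2 players.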